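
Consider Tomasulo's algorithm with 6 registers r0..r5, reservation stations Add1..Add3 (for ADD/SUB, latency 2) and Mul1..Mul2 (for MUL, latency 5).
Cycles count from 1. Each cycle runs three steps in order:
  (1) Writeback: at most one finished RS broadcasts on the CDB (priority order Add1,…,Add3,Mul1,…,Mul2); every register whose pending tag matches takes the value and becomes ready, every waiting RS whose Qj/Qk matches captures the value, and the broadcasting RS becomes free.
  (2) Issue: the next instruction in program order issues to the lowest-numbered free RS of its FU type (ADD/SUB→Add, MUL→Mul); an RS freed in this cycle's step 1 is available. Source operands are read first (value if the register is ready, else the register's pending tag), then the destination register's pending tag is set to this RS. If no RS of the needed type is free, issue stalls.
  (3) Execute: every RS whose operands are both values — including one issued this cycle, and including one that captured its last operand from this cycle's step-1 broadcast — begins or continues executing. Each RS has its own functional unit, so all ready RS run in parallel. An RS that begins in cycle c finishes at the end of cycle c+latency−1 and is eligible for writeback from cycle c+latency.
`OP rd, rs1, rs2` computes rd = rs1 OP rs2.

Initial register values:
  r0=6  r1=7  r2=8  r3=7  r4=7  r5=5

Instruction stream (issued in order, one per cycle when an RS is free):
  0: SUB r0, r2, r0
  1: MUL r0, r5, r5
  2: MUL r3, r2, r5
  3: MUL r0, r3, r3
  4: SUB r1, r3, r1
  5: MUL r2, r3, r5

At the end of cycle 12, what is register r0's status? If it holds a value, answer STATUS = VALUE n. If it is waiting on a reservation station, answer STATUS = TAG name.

  c1: issue SUB r0<-Add1  regs: r0:Add1,r1:7,r2:8,r3:7,r4:7,r5:5
  c2: issue MUL r0<-Mul1  regs: r0:Mul1,r1:7,r2:8,r3:7,r4:7,r5:5
  c3: CDB Add1=2; issue MUL r3<-Mul2  regs: r0:Mul1,r1:7,r2:8,r3:Mul2,r4:7,r5:5
  c4: stall  regs: r0:Mul1,r1:7,r2:8,r3:Mul2,r4:7,r5:5
  c5: stall  regs: r0:Mul1,r1:7,r2:8,r3:Mul2,r4:7,r5:5
  c6: stall  regs: r0:Mul1,r1:7,r2:8,r3:Mul2,r4:7,r5:5
  c7: CDB Mul1=25; issue MUL r0<-Mul1  regs: r0:Mul1,r1:7,r2:8,r3:Mul2,r4:7,r5:5
  c8: CDB Mul2=40; issue SUB r1<-Add1  regs: r0:Mul1,r1:Add1,r2:8,r3:40,r4:7,r5:5
  c9: issue MUL r2<-Mul2  regs: r0:Mul1,r1:Add1,r2:Mul2,r3:40,r4:7,r5:5
  c10: CDB Add1=33  regs: r0:Mul1,r1:33,r2:Mul2,r3:40,r4:7,r5:5
  c11: -  regs: r0:Mul1,r1:33,r2:Mul2,r3:40,r4:7,r5:5
  c12: -  regs: r0:Mul1,r1:33,r2:Mul2,r3:40,r4:7,r5:5

STATUS = TAG Mul1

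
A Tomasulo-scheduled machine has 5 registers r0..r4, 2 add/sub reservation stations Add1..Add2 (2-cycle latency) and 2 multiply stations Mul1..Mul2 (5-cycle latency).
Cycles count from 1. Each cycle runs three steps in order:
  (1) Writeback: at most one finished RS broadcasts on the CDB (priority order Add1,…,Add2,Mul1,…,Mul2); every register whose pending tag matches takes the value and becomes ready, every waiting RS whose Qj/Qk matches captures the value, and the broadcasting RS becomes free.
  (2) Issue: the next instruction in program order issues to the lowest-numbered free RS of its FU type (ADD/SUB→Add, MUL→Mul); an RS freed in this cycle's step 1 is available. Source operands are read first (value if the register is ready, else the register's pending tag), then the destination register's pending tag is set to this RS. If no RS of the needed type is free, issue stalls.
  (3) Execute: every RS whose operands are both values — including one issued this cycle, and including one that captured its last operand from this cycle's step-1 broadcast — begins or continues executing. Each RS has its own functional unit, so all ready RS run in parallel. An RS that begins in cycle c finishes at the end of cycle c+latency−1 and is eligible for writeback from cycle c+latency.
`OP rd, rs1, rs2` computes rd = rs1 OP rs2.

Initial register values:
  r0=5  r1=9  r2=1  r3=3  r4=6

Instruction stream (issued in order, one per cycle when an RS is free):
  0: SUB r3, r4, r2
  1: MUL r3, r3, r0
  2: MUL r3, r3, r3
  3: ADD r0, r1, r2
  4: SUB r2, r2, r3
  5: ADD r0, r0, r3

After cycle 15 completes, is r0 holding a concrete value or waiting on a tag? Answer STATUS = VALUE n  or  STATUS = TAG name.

  c1: issue SUB r3<-Add1  regs: r0:5,r1:9,r2:1,r3:Add1,r4:6
  c2: issue MUL r3<-Mul1  regs: r0:5,r1:9,r2:1,r3:Mul1,r4:6
  c3: CDB Add1=5; issue MUL r3<-Mul2  regs: r0:5,r1:9,r2:1,r3:Mul2,r4:6
  c4: issue ADD r0<-Add1  regs: r0:Add1,r1:9,r2:1,r3:Mul2,r4:6
  c5: issue SUB r2<-Add2  regs: r0:Add1,r1:9,r2:Add2,r3:Mul2,r4:6
  c6: CDB Add1=10; issue ADD r0<-Add1  regs: r0:Add1,r1:9,r2:Add2,r3:Mul2,r4:6
  c7: -  regs: r0:Add1,r1:9,r2:Add2,r3:Mul2,r4:6
  c8: CDB Mul1=25  regs: r0:Add1,r1:9,r2:Add2,r3:Mul2,r4:6
  c9: -  regs: r0:Add1,r1:9,r2:Add2,r3:Mul2,r4:6
  c10: -  regs: r0:Add1,r1:9,r2:Add2,r3:Mul2,r4:6
  c11: -  regs: r0:Add1,r1:9,r2:Add2,r3:Mul2,r4:6
  c12: -  regs: r0:Add1,r1:9,r2:Add2,r3:Mul2,r4:6
  c13: CDB Mul2=625  regs: r0:Add1,r1:9,r2:Add2,r3:625,r4:6
  c14: -  regs: r0:Add1,r1:9,r2:Add2,r3:625,r4:6
  c15: CDB Add1=635  regs: r0:635,r1:9,r2:Add2,r3:625,r4:6

STATUS = VALUE 635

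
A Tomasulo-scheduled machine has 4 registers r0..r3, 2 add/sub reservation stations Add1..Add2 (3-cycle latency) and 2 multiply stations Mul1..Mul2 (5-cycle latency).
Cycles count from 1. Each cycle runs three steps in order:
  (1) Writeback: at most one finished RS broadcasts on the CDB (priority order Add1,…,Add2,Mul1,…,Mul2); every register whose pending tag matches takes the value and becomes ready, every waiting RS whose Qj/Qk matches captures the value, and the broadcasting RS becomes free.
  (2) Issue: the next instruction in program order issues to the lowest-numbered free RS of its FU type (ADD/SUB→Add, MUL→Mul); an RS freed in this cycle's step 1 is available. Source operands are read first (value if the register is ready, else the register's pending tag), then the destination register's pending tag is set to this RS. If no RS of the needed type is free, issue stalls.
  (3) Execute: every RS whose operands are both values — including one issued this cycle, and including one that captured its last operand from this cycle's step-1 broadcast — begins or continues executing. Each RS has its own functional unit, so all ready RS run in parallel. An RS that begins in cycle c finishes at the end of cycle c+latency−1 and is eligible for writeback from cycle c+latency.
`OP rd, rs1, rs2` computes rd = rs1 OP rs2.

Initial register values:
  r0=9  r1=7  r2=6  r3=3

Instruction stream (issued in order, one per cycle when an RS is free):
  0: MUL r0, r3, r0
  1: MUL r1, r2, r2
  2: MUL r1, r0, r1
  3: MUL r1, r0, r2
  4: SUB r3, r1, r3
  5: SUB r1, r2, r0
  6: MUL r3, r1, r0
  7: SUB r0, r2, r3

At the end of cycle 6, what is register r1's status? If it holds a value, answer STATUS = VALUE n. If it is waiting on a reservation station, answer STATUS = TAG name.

STATUS = TAG Mul1

cycle 1: issue MUL r0<-Mul1 // r0:Mul1,r1:7,r2:6,r3:3
cycle 2: issue MUL r1<-Mul2 // r0:Mul1,r1:Mul2,r2:6,r3:3
cycle 3: stall // r0:Mul1,r1:Mul2,r2:6,r3:3
cycle 4: stall // r0:Mul1,r1:Mul2,r2:6,r3:3
cycle 5: stall // r0:Mul1,r1:Mul2,r2:6,r3:3
cycle 6: CDB Mul1=27; issue MUL r1<-Mul1 // r0:27,r1:Mul1,r2:6,r3:3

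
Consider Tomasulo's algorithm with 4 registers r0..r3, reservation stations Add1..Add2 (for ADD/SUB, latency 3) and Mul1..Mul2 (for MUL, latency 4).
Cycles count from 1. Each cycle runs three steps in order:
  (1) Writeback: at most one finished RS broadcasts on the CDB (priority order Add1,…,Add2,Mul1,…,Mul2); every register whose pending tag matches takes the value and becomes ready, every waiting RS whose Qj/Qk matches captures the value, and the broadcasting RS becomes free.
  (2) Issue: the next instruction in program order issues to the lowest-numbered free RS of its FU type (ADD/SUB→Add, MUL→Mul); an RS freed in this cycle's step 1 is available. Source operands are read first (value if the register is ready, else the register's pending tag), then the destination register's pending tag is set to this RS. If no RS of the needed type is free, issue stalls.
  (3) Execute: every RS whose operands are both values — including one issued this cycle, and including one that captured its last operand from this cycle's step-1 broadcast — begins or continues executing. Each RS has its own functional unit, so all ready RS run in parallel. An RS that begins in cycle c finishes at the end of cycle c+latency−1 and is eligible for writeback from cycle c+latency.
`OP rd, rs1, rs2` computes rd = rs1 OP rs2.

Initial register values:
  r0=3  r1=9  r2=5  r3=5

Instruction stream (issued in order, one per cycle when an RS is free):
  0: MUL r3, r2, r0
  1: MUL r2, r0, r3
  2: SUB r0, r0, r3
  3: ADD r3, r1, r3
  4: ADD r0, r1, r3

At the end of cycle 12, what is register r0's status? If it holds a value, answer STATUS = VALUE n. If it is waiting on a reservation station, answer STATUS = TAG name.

  c1: issue MUL r3<-Mul1  regs: r0:3,r1:9,r2:5,r3:Mul1
  c2: issue MUL r2<-Mul2  regs: r0:3,r1:9,r2:Mul2,r3:Mul1
  c3: issue SUB r0<-Add1  regs: r0:Add1,r1:9,r2:Mul2,r3:Mul1
  c4: issue ADD r3<-Add2  regs: r0:Add1,r1:9,r2:Mul2,r3:Add2
  c5: CDB Mul1=15; stall  regs: r0:Add1,r1:9,r2:Mul2,r3:Add2
  c6: stall  regs: r0:Add1,r1:9,r2:Mul2,r3:Add2
  c7: stall  regs: r0:Add1,r1:9,r2:Mul2,r3:Add2
  c8: CDB Add1=-12; issue ADD r0<-Add1  regs: r0:Add1,r1:9,r2:Mul2,r3:Add2
  c9: CDB Add2=24  regs: r0:Add1,r1:9,r2:Mul2,r3:24
  c10: CDB Mul2=45  regs: r0:Add1,r1:9,r2:45,r3:24
  c11: -  regs: r0:Add1,r1:9,r2:45,r3:24
  c12: CDB Add1=33  regs: r0:33,r1:9,r2:45,r3:24

STATUS = VALUE 33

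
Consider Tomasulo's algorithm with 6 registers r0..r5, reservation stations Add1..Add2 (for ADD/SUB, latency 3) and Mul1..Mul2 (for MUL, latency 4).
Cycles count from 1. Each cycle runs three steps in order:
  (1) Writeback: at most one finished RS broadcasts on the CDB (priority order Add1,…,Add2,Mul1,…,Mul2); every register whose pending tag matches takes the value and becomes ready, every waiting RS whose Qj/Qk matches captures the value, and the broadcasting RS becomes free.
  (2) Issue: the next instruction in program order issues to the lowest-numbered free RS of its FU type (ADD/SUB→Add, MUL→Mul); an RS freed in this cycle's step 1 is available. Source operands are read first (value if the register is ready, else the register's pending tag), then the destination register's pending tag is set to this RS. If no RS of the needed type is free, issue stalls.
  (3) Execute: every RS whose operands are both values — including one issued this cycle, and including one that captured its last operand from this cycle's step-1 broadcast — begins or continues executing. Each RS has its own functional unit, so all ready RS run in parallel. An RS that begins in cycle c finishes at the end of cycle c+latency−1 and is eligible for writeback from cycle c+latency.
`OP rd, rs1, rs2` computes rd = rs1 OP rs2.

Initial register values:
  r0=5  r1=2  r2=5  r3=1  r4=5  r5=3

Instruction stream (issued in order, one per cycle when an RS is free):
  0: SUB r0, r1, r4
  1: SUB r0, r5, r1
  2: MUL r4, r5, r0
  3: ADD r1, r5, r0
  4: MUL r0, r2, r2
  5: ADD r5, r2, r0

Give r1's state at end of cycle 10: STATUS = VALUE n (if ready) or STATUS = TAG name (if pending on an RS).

  c1: issue SUB r0<-Add1  regs: r0:Add1,r1:2,r2:5,r3:1,r4:5,r5:3
  c2: issue SUB r0<-Add2  regs: r0:Add2,r1:2,r2:5,r3:1,r4:5,r5:3
  c3: issue MUL r4<-Mul1  regs: r0:Add2,r1:2,r2:5,r3:1,r4:Mul1,r5:3
  c4: CDB Add1=-3; issue ADD r1<-Add1  regs: r0:Add2,r1:Add1,r2:5,r3:1,r4:Mul1,r5:3
  c5: CDB Add2=1; issue MUL r0<-Mul2  regs: r0:Mul2,r1:Add1,r2:5,r3:1,r4:Mul1,r5:3
  c6: issue ADD r5<-Add2  regs: r0:Mul2,r1:Add1,r2:5,r3:1,r4:Mul1,r5:Add2
  c7: -  regs: r0:Mul2,r1:Add1,r2:5,r3:1,r4:Mul1,r5:Add2
  c8: CDB Add1=4  regs: r0:Mul2,r1:4,r2:5,r3:1,r4:Mul1,r5:Add2
  c9: CDB Mul1=3  regs: r0:Mul2,r1:4,r2:5,r3:1,r4:3,r5:Add2
  c10: CDB Mul2=25  regs: r0:25,r1:4,r2:5,r3:1,r4:3,r5:Add2

STATUS = VALUE 4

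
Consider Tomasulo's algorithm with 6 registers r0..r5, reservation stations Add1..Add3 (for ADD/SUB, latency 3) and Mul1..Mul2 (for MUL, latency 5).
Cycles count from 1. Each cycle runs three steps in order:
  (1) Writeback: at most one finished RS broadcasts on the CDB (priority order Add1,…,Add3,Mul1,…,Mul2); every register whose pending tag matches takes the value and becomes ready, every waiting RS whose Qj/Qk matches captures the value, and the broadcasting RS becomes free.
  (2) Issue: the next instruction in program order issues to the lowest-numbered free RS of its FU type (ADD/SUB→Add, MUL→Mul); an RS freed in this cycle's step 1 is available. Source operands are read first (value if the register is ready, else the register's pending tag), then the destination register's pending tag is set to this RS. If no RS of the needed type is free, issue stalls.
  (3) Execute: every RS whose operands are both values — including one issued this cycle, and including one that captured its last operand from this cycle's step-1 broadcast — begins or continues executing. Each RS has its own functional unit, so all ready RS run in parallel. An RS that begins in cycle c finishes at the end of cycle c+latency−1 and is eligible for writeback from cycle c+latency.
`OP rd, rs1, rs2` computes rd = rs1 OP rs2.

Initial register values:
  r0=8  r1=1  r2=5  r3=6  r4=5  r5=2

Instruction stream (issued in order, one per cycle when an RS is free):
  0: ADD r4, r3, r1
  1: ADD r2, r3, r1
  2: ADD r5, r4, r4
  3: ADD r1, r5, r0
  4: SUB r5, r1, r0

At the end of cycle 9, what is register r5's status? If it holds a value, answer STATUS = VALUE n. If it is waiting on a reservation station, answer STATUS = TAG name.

STATUS = TAG Add2

cycle 1: issue ADD r4<-Add1 // r0:8,r1:1,r2:5,r3:6,r4:Add1,r5:2
cycle 2: issue ADD r2<-Add2 // r0:8,r1:1,r2:Add2,r3:6,r4:Add1,r5:2
cycle 3: issue ADD r5<-Add3 // r0:8,r1:1,r2:Add2,r3:6,r4:Add1,r5:Add3
cycle 4: CDB Add1=7; issue ADD r1<-Add1 // r0:8,r1:Add1,r2:Add2,r3:6,r4:7,r5:Add3
cycle 5: CDB Add2=7; issue SUB r5<-Add2 // r0:8,r1:Add1,r2:7,r3:6,r4:7,r5:Add2
cycle 6: - // r0:8,r1:Add1,r2:7,r3:6,r4:7,r5:Add2
cycle 7: CDB Add3=14 // r0:8,r1:Add1,r2:7,r3:6,r4:7,r5:Add2
cycle 8: - // r0:8,r1:Add1,r2:7,r3:6,r4:7,r5:Add2
cycle 9: - // r0:8,r1:Add1,r2:7,r3:6,r4:7,r5:Add2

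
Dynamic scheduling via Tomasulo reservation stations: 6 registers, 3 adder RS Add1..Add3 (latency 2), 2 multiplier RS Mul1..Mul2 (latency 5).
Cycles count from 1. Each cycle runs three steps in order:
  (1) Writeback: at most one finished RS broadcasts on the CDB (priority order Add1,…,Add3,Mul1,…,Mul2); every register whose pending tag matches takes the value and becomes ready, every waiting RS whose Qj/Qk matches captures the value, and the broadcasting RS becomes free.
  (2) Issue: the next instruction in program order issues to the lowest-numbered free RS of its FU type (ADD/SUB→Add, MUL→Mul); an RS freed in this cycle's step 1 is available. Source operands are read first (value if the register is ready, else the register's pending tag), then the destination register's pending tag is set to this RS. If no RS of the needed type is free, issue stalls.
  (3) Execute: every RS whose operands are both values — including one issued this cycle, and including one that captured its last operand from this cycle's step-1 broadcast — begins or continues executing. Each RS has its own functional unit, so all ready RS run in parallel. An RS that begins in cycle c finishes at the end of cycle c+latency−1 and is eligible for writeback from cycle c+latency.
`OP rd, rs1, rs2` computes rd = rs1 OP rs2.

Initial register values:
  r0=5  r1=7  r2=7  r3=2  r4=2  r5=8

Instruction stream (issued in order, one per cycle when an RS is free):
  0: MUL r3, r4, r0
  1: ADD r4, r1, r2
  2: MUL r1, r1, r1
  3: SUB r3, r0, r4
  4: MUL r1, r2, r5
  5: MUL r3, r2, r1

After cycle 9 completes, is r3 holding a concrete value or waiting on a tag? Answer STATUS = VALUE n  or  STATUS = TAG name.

STATUS = TAG Mul2

c1: issue MUL r3<-Mul1 | r0:5,r1:7,r2:7,r3:Mul1,r4:2,r5:8
c2: issue ADD r4<-Add1 | r0:5,r1:7,r2:7,r3:Mul1,r4:Add1,r5:8
c3: issue MUL r1<-Mul2 | r0:5,r1:Mul2,r2:7,r3:Mul1,r4:Add1,r5:8
c4: CDB Add1=14; issue SUB r3<-Add1 | r0:5,r1:Mul2,r2:7,r3:Add1,r4:14,r5:8
c5: stall | r0:5,r1:Mul2,r2:7,r3:Add1,r4:14,r5:8
c6: CDB Add1=-9; stall | r0:5,r1:Mul2,r2:7,r3:-9,r4:14,r5:8
c7: CDB Mul1=10; issue MUL r1<-Mul1 | r0:5,r1:Mul1,r2:7,r3:-9,r4:14,r5:8
c8: CDB Mul2=49; issue MUL r3<-Mul2 | r0:5,r1:Mul1,r2:7,r3:Mul2,r4:14,r5:8
c9: - | r0:5,r1:Mul1,r2:7,r3:Mul2,r4:14,r5:8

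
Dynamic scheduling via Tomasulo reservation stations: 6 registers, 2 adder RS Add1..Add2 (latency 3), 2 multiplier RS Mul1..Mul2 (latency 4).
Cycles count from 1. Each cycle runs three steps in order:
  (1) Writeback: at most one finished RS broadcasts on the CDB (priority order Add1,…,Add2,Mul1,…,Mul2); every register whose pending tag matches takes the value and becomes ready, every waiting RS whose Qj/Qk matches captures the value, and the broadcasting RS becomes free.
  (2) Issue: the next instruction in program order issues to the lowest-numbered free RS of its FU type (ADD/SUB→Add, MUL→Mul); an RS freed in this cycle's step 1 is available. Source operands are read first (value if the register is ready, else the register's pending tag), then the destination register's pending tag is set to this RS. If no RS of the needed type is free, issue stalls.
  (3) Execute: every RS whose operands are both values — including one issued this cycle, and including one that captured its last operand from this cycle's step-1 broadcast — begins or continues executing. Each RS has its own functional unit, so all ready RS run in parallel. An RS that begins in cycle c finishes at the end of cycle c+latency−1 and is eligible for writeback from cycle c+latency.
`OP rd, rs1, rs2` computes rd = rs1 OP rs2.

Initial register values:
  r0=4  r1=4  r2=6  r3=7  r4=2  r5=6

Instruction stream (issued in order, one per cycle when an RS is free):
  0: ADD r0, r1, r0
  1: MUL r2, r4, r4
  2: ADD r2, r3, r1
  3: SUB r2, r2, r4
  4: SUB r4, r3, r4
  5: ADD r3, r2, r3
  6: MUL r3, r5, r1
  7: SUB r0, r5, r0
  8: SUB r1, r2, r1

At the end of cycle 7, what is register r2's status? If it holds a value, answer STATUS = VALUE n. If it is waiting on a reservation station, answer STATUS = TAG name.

cycle 1: issue ADD r0<-Add1 // r0:Add1,r1:4,r2:6,r3:7,r4:2,r5:6
cycle 2: issue MUL r2<-Mul1 // r0:Add1,r1:4,r2:Mul1,r3:7,r4:2,r5:6
cycle 3: issue ADD r2<-Add2 // r0:Add1,r1:4,r2:Add2,r3:7,r4:2,r5:6
cycle 4: CDB Add1=8; issue SUB r2<-Add1 // r0:8,r1:4,r2:Add1,r3:7,r4:2,r5:6
cycle 5: stall // r0:8,r1:4,r2:Add1,r3:7,r4:2,r5:6
cycle 6: CDB Add2=11; issue SUB r4<-Add2 // r0:8,r1:4,r2:Add1,r3:7,r4:Add2,r5:6
cycle 7: CDB Mul1=4; stall // r0:8,r1:4,r2:Add1,r3:7,r4:Add2,r5:6

STATUS = TAG Add1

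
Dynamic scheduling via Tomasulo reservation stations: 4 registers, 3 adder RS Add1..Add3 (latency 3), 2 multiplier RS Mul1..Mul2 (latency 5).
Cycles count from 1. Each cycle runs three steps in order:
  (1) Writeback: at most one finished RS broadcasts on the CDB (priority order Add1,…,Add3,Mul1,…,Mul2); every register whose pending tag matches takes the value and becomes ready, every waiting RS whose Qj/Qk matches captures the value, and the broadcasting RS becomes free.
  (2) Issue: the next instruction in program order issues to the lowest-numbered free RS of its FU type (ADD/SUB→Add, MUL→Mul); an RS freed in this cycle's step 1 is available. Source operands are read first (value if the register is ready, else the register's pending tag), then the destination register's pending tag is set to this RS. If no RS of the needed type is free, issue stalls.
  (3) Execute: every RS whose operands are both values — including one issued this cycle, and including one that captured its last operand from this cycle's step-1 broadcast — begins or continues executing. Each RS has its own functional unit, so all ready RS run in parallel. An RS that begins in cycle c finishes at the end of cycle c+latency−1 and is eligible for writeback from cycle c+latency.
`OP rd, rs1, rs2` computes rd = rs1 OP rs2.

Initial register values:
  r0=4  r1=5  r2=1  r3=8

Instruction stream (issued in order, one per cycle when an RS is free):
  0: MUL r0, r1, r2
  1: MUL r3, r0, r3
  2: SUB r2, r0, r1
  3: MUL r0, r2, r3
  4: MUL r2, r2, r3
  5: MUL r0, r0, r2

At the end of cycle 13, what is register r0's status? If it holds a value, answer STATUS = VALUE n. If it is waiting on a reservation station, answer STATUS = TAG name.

STATUS = TAG Mul1

cycle 1: issue MUL r0<-Mul1 // r0:Mul1,r1:5,r2:1,r3:8
cycle 2: issue MUL r3<-Mul2 // r0:Mul1,r1:5,r2:1,r3:Mul2
cycle 3: issue SUB r2<-Add1 // r0:Mul1,r1:5,r2:Add1,r3:Mul2
cycle 4: stall // r0:Mul1,r1:5,r2:Add1,r3:Mul2
cycle 5: stall // r0:Mul1,r1:5,r2:Add1,r3:Mul2
cycle 6: CDB Mul1=5; issue MUL r0<-Mul1 // r0:Mul1,r1:5,r2:Add1,r3:Mul2
cycle 7: stall // r0:Mul1,r1:5,r2:Add1,r3:Mul2
cycle 8: stall // r0:Mul1,r1:5,r2:Add1,r3:Mul2
cycle 9: CDB Add1=0; stall // r0:Mul1,r1:5,r2:0,r3:Mul2
cycle 10: stall // r0:Mul1,r1:5,r2:0,r3:Mul2
cycle 11: CDB Mul2=40; issue MUL r2<-Mul2 // r0:Mul1,r1:5,r2:Mul2,r3:40
cycle 12: stall // r0:Mul1,r1:5,r2:Mul2,r3:40
cycle 13: stall // r0:Mul1,r1:5,r2:Mul2,r3:40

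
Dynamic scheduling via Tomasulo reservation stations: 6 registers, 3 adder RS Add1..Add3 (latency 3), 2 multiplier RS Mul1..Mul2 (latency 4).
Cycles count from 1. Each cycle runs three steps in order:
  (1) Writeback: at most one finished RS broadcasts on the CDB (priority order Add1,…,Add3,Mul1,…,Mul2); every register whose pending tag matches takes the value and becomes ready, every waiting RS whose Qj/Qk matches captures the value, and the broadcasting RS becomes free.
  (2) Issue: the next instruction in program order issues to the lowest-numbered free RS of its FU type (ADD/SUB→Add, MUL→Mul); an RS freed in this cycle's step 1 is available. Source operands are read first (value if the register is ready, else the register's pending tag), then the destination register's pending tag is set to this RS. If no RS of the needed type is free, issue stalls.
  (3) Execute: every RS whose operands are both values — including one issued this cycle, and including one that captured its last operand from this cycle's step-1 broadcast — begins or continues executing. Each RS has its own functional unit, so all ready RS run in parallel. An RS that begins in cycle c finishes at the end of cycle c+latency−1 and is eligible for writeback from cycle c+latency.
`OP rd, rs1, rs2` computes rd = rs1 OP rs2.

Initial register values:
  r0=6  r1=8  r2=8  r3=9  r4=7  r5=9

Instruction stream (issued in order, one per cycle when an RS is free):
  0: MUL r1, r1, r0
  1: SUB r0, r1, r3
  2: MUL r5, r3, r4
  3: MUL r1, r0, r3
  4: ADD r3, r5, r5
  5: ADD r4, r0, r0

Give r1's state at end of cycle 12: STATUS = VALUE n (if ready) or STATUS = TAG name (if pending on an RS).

cycle 1: issue MUL r1<-Mul1 // r0:6,r1:Mul1,r2:8,r3:9,r4:7,r5:9
cycle 2: issue SUB r0<-Add1 // r0:Add1,r1:Mul1,r2:8,r3:9,r4:7,r5:9
cycle 3: issue MUL r5<-Mul2 // r0:Add1,r1:Mul1,r2:8,r3:9,r4:7,r5:Mul2
cycle 4: stall // r0:Add1,r1:Mul1,r2:8,r3:9,r4:7,r5:Mul2
cycle 5: CDB Mul1=48; issue MUL r1<-Mul1 // r0:Add1,r1:Mul1,r2:8,r3:9,r4:7,r5:Mul2
cycle 6: issue ADD r3<-Add2 // r0:Add1,r1:Mul1,r2:8,r3:Add2,r4:7,r5:Mul2
cycle 7: CDB Mul2=63; issue ADD r4<-Add3 // r0:Add1,r1:Mul1,r2:8,r3:Add2,r4:Add3,r5:63
cycle 8: CDB Add1=39 // r0:39,r1:Mul1,r2:8,r3:Add2,r4:Add3,r5:63
cycle 9: - // r0:39,r1:Mul1,r2:8,r3:Add2,r4:Add3,r5:63
cycle 10: CDB Add2=126 // r0:39,r1:Mul1,r2:8,r3:126,r4:Add3,r5:63
cycle 11: CDB Add3=78 // r0:39,r1:Mul1,r2:8,r3:126,r4:78,r5:63
cycle 12: CDB Mul1=351 // r0:39,r1:351,r2:8,r3:126,r4:78,r5:63

STATUS = VALUE 351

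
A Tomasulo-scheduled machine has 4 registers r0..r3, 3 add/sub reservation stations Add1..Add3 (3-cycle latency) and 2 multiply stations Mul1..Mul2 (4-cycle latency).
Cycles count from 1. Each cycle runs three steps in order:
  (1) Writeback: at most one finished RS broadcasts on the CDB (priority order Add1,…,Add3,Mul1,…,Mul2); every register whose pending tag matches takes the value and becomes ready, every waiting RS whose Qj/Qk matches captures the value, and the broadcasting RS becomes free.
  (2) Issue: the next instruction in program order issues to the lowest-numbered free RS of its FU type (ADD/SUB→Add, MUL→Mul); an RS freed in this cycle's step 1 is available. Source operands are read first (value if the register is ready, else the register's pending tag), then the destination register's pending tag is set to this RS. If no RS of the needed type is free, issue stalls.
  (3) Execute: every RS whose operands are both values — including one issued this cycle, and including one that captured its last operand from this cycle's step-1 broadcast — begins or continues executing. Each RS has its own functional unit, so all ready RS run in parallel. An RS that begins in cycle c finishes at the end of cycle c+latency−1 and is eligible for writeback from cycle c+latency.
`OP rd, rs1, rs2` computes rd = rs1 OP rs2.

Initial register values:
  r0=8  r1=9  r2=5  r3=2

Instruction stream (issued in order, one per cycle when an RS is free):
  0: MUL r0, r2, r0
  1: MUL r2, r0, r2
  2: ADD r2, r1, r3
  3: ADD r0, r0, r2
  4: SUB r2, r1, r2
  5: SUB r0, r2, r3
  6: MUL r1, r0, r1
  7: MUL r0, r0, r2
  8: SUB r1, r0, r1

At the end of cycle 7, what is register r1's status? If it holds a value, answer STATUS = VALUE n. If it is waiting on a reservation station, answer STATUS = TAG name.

  c1: issue MUL r0<-Mul1  regs: r0:Mul1,r1:9,r2:5,r3:2
  c2: issue MUL r2<-Mul2  regs: r0:Mul1,r1:9,r2:Mul2,r3:2
  c3: issue ADD r2<-Add1  regs: r0:Mul1,r1:9,r2:Add1,r3:2
  c4: issue ADD r0<-Add2  regs: r0:Add2,r1:9,r2:Add1,r3:2
  c5: CDB Mul1=40; issue SUB r2<-Add3  regs: r0:Add2,r1:9,r2:Add3,r3:2
  c6: CDB Add1=11; issue SUB r0<-Add1  regs: r0:Add1,r1:9,r2:Add3,r3:2
  c7: issue MUL r1<-Mul1  regs: r0:Add1,r1:Mul1,r2:Add3,r3:2

STATUS = TAG Mul1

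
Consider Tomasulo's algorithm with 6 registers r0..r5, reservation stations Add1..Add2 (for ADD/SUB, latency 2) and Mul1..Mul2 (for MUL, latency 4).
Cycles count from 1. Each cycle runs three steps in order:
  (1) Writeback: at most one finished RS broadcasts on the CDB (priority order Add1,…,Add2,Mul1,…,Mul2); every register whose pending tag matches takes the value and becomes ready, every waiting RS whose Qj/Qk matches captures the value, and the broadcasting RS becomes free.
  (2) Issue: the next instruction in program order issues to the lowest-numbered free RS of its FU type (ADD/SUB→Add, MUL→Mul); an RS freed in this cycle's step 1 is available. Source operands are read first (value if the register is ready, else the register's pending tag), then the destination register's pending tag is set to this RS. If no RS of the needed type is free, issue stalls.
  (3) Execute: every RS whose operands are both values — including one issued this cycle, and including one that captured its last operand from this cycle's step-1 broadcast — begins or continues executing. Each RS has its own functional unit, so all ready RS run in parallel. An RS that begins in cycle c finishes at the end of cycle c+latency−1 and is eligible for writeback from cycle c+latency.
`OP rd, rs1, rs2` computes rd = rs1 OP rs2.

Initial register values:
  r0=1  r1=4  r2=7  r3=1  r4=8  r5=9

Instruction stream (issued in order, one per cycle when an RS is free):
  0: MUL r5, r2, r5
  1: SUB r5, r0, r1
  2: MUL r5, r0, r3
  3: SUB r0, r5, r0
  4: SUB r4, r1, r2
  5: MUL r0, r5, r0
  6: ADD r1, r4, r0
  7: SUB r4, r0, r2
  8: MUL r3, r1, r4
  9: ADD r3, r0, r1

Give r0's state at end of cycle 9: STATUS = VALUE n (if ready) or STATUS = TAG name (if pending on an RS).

c1: issue MUL r5<-Mul1 | r0:1,r1:4,r2:7,r3:1,r4:8,r5:Mul1
c2: issue SUB r5<-Add1 | r0:1,r1:4,r2:7,r3:1,r4:8,r5:Add1
c3: issue MUL r5<-Mul2 | r0:1,r1:4,r2:7,r3:1,r4:8,r5:Mul2
c4: CDB Add1=-3; issue SUB r0<-Add1 | r0:Add1,r1:4,r2:7,r3:1,r4:8,r5:Mul2
c5: CDB Mul1=63; issue SUB r4<-Add2 | r0:Add1,r1:4,r2:7,r3:1,r4:Add2,r5:Mul2
c6: issue MUL r0<-Mul1 | r0:Mul1,r1:4,r2:7,r3:1,r4:Add2,r5:Mul2
c7: CDB Add2=-3; issue ADD r1<-Add2 | r0:Mul1,r1:Add2,r2:7,r3:1,r4:-3,r5:Mul2
c8: CDB Mul2=1; stall | r0:Mul1,r1:Add2,r2:7,r3:1,r4:-3,r5:1
c9: stall | r0:Mul1,r1:Add2,r2:7,r3:1,r4:-3,r5:1

STATUS = TAG Mul1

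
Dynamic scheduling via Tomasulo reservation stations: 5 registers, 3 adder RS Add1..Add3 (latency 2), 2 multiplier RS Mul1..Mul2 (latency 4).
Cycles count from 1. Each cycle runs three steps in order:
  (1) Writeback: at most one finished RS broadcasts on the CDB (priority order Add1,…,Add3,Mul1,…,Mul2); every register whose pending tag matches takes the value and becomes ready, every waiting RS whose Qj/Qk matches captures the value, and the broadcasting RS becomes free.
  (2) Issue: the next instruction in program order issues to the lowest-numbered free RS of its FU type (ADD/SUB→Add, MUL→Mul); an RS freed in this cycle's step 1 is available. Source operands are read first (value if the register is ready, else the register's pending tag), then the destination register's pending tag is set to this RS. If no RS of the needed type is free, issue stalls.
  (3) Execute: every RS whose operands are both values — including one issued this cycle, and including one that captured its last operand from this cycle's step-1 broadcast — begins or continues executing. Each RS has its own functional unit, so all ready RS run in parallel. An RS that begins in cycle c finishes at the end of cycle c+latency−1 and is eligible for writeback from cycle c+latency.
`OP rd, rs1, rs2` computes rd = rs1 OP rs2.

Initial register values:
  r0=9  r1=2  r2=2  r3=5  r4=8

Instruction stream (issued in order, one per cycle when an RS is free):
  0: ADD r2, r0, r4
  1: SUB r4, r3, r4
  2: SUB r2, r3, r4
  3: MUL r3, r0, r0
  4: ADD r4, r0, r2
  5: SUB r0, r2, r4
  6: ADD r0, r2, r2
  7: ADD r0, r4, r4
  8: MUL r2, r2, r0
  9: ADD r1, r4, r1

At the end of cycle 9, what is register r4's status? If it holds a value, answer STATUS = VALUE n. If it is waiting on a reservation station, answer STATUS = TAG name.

c1: issue ADD r2<-Add1 | r0:9,r1:2,r2:Add1,r3:5,r4:8
c2: issue SUB r4<-Add2 | r0:9,r1:2,r2:Add1,r3:5,r4:Add2
c3: CDB Add1=17; issue SUB r2<-Add1 | r0:9,r1:2,r2:Add1,r3:5,r4:Add2
c4: CDB Add2=-3; issue MUL r3<-Mul1 | r0:9,r1:2,r2:Add1,r3:Mul1,r4:-3
c5: issue ADD r4<-Add2 | r0:9,r1:2,r2:Add1,r3:Mul1,r4:Add2
c6: CDB Add1=8; issue SUB r0<-Add1 | r0:Add1,r1:2,r2:8,r3:Mul1,r4:Add2
c7: issue ADD r0<-Add3 | r0:Add3,r1:2,r2:8,r3:Mul1,r4:Add2
c8: CDB Add2=17; issue ADD r0<-Add2 | r0:Add2,r1:2,r2:8,r3:Mul1,r4:17
c9: CDB Add3=16; issue MUL r2<-Mul2 | r0:Add2,r1:2,r2:Mul2,r3:Mul1,r4:17

STATUS = VALUE 17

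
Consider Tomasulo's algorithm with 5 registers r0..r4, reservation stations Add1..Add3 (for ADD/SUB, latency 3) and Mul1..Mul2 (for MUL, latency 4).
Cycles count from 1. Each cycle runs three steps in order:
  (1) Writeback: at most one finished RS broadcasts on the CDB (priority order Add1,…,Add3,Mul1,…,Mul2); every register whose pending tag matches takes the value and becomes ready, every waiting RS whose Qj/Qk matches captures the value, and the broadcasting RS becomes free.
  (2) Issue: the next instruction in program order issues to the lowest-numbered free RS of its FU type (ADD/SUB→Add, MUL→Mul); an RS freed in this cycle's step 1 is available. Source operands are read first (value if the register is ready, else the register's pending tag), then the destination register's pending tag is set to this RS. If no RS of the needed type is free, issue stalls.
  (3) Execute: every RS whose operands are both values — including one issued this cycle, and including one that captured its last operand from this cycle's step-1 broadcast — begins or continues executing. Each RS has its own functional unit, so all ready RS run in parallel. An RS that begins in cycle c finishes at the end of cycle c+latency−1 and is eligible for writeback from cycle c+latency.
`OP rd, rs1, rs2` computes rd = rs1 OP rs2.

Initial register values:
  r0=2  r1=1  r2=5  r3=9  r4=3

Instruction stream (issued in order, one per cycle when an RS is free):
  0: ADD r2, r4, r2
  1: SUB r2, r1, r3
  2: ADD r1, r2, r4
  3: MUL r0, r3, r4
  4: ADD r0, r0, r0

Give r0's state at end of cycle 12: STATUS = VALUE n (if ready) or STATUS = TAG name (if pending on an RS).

STATUS = VALUE 54

cycle 1: issue ADD r2<-Add1 // r0:2,r1:1,r2:Add1,r3:9,r4:3
cycle 2: issue SUB r2<-Add2 // r0:2,r1:1,r2:Add2,r3:9,r4:3
cycle 3: issue ADD r1<-Add3 // r0:2,r1:Add3,r2:Add2,r3:9,r4:3
cycle 4: CDB Add1=8; issue MUL r0<-Mul1 // r0:Mul1,r1:Add3,r2:Add2,r3:9,r4:3
cycle 5: CDB Add2=-8; issue ADD r0<-Add1 // r0:Add1,r1:Add3,r2:-8,r3:9,r4:3
cycle 6: - // r0:Add1,r1:Add3,r2:-8,r3:9,r4:3
cycle 7: - // r0:Add1,r1:Add3,r2:-8,r3:9,r4:3
cycle 8: CDB Add3=-5 // r0:Add1,r1:-5,r2:-8,r3:9,r4:3
cycle 9: CDB Mul1=27 // r0:Add1,r1:-5,r2:-8,r3:9,r4:3
cycle 10: - // r0:Add1,r1:-5,r2:-8,r3:9,r4:3
cycle 11: - // r0:Add1,r1:-5,r2:-8,r3:9,r4:3
cycle 12: CDB Add1=54 // r0:54,r1:-5,r2:-8,r3:9,r4:3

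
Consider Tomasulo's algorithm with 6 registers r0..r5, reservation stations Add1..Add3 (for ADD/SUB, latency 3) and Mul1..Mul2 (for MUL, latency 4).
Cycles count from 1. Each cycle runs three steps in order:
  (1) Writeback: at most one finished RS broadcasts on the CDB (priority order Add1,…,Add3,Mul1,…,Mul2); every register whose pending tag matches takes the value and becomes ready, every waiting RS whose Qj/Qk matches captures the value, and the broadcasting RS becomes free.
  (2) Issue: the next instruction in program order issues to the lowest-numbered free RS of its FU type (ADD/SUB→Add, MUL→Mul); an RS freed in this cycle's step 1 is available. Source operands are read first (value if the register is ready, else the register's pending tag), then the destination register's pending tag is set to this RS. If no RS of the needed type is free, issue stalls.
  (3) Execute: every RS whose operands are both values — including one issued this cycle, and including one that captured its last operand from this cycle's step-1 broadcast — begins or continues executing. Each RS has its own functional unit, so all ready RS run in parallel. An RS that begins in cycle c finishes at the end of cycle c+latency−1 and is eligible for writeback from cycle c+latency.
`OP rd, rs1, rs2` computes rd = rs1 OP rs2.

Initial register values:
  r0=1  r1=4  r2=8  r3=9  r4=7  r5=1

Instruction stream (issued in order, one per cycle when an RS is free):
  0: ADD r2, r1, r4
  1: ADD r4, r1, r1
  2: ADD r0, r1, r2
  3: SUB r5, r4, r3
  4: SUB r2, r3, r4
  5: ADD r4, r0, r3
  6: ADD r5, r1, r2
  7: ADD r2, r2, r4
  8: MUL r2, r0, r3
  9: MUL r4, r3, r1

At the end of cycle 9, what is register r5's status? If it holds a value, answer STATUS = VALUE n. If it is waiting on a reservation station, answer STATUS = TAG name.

STATUS = TAG Add1

cycle 1: issue ADD r2<-Add1 // r0:1,r1:4,r2:Add1,r3:9,r4:7,r5:1
cycle 2: issue ADD r4<-Add2 // r0:1,r1:4,r2:Add1,r3:9,r4:Add2,r5:1
cycle 3: issue ADD r0<-Add3 // r0:Add3,r1:4,r2:Add1,r3:9,r4:Add2,r5:1
cycle 4: CDB Add1=11; issue SUB r5<-Add1 // r0:Add3,r1:4,r2:11,r3:9,r4:Add2,r5:Add1
cycle 5: CDB Add2=8; issue SUB r2<-Add2 // r0:Add3,r1:4,r2:Add2,r3:9,r4:8,r5:Add1
cycle 6: stall // r0:Add3,r1:4,r2:Add2,r3:9,r4:8,r5:Add1
cycle 7: CDB Add3=15; issue ADD r4<-Add3 // r0:15,r1:4,r2:Add2,r3:9,r4:Add3,r5:Add1
cycle 8: CDB Add1=-1; issue ADD r5<-Add1 // r0:15,r1:4,r2:Add2,r3:9,r4:Add3,r5:Add1
cycle 9: CDB Add2=1; issue ADD r2<-Add2 // r0:15,r1:4,r2:Add2,r3:9,r4:Add3,r5:Add1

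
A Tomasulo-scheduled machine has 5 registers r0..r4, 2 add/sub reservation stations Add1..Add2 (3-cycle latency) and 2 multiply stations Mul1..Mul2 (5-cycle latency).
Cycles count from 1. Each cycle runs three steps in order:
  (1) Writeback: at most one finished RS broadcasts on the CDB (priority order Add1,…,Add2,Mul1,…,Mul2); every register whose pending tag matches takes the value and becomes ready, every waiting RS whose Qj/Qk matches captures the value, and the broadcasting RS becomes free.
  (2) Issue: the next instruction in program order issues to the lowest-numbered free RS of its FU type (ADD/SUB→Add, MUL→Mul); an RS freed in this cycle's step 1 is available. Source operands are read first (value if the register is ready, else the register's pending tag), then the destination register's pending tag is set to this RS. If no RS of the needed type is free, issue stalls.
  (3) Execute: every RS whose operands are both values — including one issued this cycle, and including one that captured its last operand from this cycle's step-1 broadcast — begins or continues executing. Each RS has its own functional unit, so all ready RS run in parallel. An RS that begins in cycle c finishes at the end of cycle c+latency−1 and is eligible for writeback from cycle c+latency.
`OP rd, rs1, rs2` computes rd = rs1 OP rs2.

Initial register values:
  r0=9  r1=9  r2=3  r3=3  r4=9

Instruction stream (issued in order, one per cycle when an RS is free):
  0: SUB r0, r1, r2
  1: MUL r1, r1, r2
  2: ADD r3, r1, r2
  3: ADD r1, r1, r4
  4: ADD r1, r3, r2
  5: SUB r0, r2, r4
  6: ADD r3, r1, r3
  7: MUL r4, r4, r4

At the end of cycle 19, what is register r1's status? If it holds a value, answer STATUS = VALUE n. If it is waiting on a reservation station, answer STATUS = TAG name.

c1: issue SUB r0<-Add1 | r0:Add1,r1:9,r2:3,r3:3,r4:9
c2: issue MUL r1<-Mul1 | r0:Add1,r1:Mul1,r2:3,r3:3,r4:9
c3: issue ADD r3<-Add2 | r0:Add1,r1:Mul1,r2:3,r3:Add2,r4:9
c4: CDB Add1=6; issue ADD r1<-Add1 | r0:6,r1:Add1,r2:3,r3:Add2,r4:9
c5: stall | r0:6,r1:Add1,r2:3,r3:Add2,r4:9
c6: stall | r0:6,r1:Add1,r2:3,r3:Add2,r4:9
c7: CDB Mul1=27; stall | r0:6,r1:Add1,r2:3,r3:Add2,r4:9
c8: stall | r0:6,r1:Add1,r2:3,r3:Add2,r4:9
c9: stall | r0:6,r1:Add1,r2:3,r3:Add2,r4:9
c10: CDB Add1=36; issue ADD r1<-Add1 | r0:6,r1:Add1,r2:3,r3:Add2,r4:9
c11: CDB Add2=30; issue SUB r0<-Add2 | r0:Add2,r1:Add1,r2:3,r3:30,r4:9
c12: stall | r0:Add2,r1:Add1,r2:3,r3:30,r4:9
c13: stall | r0:Add2,r1:Add1,r2:3,r3:30,r4:9
c14: CDB Add1=33; issue ADD r3<-Add1 | r0:Add2,r1:33,r2:3,r3:Add1,r4:9
c15: CDB Add2=-6; issue MUL r4<-Mul1 | r0:-6,r1:33,r2:3,r3:Add1,r4:Mul1
c16: - | r0:-6,r1:33,r2:3,r3:Add1,r4:Mul1
c17: CDB Add1=63 | r0:-6,r1:33,r2:3,r3:63,r4:Mul1
c18: - | r0:-6,r1:33,r2:3,r3:63,r4:Mul1
c19: - | r0:-6,r1:33,r2:3,r3:63,r4:Mul1

STATUS = VALUE 33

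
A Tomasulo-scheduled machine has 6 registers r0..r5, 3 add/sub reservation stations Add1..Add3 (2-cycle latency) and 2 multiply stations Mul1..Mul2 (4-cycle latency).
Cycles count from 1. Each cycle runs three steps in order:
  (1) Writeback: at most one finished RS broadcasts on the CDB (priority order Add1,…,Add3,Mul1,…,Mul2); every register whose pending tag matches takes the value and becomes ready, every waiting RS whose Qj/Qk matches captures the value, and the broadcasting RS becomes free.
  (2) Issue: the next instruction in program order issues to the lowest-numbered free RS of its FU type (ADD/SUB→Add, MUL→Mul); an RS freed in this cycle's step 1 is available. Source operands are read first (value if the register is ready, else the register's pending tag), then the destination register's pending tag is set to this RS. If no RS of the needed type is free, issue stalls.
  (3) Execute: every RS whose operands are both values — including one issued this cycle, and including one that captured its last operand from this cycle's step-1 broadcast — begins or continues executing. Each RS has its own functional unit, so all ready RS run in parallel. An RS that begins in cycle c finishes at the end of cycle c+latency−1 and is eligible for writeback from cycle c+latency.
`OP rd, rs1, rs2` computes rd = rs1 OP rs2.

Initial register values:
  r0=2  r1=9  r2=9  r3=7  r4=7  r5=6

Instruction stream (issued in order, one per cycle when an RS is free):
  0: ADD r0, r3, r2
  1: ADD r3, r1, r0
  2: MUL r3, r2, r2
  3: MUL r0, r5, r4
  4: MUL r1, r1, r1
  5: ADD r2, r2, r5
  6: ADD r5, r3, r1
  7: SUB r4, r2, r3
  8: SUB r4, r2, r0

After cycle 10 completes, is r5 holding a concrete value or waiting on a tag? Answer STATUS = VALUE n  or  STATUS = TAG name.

cycle 1: issue ADD r0<-Add1 // r0:Add1,r1:9,r2:9,r3:7,r4:7,r5:6
cycle 2: issue ADD r3<-Add2 // r0:Add1,r1:9,r2:9,r3:Add2,r4:7,r5:6
cycle 3: CDB Add1=16; issue MUL r3<-Mul1 // r0:16,r1:9,r2:9,r3:Mul1,r4:7,r5:6
cycle 4: issue MUL r0<-Mul2 // r0:Mul2,r1:9,r2:9,r3:Mul1,r4:7,r5:6
cycle 5: CDB Add2=25; stall // r0:Mul2,r1:9,r2:9,r3:Mul1,r4:7,r5:6
cycle 6: stall // r0:Mul2,r1:9,r2:9,r3:Mul1,r4:7,r5:6
cycle 7: CDB Mul1=81; issue MUL r1<-Mul1 // r0:Mul2,r1:Mul1,r2:9,r3:81,r4:7,r5:6
cycle 8: CDB Mul2=42; issue ADD r2<-Add1 // r0:42,r1:Mul1,r2:Add1,r3:81,r4:7,r5:6
cycle 9: issue ADD r5<-Add2 // r0:42,r1:Mul1,r2:Add1,r3:81,r4:7,r5:Add2
cycle 10: CDB Add1=15; issue SUB r4<-Add1 // r0:42,r1:Mul1,r2:15,r3:81,r4:Add1,r5:Add2

STATUS = TAG Add2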